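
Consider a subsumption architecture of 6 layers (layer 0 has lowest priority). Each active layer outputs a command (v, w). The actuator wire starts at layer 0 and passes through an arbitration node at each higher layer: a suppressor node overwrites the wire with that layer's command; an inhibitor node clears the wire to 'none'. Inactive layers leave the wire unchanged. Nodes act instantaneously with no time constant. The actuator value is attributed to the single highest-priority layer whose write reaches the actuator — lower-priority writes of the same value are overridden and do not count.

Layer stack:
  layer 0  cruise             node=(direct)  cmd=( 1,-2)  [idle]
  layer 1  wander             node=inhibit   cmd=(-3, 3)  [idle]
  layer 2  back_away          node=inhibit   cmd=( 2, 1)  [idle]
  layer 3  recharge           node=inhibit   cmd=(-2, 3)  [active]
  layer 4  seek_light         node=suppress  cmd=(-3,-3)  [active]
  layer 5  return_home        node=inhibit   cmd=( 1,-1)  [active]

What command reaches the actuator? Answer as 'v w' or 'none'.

[0] cruise off; wire := none
[1] wander off; pass none
[2] back_away off; pass none
[3] recharge on (inhibit); wire := none
[4] seek_light on (suppress); wire := (-3, -3)
[5] return_home on (inhibit); wire := none
output none

none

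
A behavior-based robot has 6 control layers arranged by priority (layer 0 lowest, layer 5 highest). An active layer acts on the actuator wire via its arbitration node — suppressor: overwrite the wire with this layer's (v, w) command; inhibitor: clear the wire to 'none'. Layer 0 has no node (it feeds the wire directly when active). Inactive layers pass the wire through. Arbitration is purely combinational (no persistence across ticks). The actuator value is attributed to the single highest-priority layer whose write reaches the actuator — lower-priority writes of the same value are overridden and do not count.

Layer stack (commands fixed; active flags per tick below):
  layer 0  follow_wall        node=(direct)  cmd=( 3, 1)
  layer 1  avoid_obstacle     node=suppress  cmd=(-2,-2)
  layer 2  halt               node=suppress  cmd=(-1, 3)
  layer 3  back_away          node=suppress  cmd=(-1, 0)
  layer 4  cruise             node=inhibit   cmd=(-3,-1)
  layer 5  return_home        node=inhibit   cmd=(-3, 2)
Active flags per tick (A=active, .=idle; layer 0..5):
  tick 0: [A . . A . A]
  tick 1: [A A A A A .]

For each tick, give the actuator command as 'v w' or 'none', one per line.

none
none

tick 0:
  L0 follow_wall: active, feeds wire = (3, 1)
  L1 avoid_obstacle: idle → wire stays (3, 1)
  L2 halt: idle → wire stays (3, 1)
  L3 back_away: active, suppressor → wire = (-1, 0)
  L4 cruise: idle → wire stays (-1, 0)
  L5 return_home: active, inhibitor → wire = none
  actuator = none
tick 1:
  L0 follow_wall: active, feeds wire = (3, 1)
  L1 avoid_obstacle: active, suppressor → wire = (-2, -2)
  L2 halt: active, suppressor → wire = (-1, 3)
  L3 back_away: active, suppressor → wire = (-1, 0)
  L4 cruise: active, inhibitor → wire = none
  L5 return_home: idle → wire stays none
  actuator = none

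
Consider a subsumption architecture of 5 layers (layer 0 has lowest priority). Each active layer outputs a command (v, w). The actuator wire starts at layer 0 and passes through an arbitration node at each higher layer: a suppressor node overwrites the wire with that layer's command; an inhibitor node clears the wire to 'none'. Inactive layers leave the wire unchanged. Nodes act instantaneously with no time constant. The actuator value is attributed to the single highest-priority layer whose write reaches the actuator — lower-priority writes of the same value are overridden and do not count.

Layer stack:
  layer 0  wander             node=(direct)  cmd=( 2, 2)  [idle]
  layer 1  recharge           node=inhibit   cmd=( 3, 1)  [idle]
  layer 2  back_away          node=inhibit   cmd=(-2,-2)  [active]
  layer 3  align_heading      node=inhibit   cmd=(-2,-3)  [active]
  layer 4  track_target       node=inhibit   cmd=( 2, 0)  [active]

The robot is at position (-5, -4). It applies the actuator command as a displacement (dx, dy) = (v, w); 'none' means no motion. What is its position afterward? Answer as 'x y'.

[0] wander off; wire := none
[1] recharge off; pass none
[2] back_away on (inhibit); wire := none
[3] align_heading on (inhibit); wire := none
[4] track_target on (inhibit); wire := none
output none
position: (-5, -4) + none = (-5, -4)

-5 -4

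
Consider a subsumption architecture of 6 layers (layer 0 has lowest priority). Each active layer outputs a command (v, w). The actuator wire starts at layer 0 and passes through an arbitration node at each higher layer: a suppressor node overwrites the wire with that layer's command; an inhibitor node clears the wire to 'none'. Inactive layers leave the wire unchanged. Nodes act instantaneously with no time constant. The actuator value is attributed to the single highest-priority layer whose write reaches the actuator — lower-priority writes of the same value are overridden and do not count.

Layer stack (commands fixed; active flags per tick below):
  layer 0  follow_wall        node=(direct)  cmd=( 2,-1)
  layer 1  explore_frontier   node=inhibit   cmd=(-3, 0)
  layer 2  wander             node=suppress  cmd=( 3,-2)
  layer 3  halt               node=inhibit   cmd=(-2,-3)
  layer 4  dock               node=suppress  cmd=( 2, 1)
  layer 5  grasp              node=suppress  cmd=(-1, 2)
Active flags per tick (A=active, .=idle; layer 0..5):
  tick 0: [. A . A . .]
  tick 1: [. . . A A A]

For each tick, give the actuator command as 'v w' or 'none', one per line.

none
-1 2

tick 0:
  L0 follow_wall: idle → wire = none
  L1 explore_frontier: active, inhibitor → wire = none
  L2 wander: idle → wire stays none
  L3 halt: active, inhibitor → wire = none
  L4 dock: idle → wire stays none
  L5 grasp: idle → wire stays none
  actuator = none
tick 1:
  L0 follow_wall: idle → wire = none
  L1 explore_frontier: idle → wire stays none
  L2 wander: idle → wire stays none
  L3 halt: active, inhibitor → wire = none
  L4 dock: active, suppressor → wire = (2, 1)
  L5 grasp: active, suppressor → wire = (-1, 2)
  actuator = (-1, 2)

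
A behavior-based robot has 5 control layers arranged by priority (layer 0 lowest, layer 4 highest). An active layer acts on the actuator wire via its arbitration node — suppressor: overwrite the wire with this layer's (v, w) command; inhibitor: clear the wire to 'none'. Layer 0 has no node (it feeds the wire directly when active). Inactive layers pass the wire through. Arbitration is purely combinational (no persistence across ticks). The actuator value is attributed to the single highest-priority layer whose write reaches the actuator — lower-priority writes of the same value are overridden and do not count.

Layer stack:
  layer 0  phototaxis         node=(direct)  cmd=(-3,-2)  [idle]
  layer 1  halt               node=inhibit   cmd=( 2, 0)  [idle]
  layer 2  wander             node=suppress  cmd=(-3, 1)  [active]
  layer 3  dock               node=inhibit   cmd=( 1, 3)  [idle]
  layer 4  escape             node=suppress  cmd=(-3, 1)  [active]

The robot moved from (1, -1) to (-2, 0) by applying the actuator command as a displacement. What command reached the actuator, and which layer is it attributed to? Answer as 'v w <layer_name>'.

displacement = (-2, 0) − (1, -1) = (-3, 1)
L0 phototaxis: idle → wire = none
L1 halt: idle → wire stays none
L2 wander: active, suppressor → wire = (-3, 1)
L3 dock: idle → wire stays (-3, 1)
L4 escape: active, suppressor → wire = (-3, 1)
actuator = (-3, 1) — from layer 4 (escape)

-3 1 escape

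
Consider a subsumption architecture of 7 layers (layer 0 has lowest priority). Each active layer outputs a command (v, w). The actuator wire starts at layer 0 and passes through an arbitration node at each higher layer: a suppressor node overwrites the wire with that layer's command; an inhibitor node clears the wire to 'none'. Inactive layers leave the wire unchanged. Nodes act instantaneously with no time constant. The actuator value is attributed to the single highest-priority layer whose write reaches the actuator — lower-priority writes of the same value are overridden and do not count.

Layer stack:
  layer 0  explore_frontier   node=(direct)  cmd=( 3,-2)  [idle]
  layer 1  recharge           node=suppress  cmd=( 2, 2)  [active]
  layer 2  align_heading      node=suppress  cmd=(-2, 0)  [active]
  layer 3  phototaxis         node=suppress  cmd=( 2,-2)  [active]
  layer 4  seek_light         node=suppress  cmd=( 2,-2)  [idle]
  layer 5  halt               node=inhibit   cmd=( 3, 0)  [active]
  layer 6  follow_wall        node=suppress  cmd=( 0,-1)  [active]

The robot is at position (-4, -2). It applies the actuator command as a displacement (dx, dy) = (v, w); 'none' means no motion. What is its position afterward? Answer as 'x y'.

[0] explore_frontier off; wire := none
[1] recharge on (suppress); wire := (2, 2)
[2] align_heading on (suppress); wire := (-2, 0)
[3] phototaxis on (suppress); wire := (2, -2)
[4] seek_light off; pass (2, -2)
[5] halt on (inhibit); wire := none
[6] follow_wall on (suppress); wire := (0, -1)
output (0, -1)
position: (-4, -2) + (0, -1) = (-4, -3)

-4 -3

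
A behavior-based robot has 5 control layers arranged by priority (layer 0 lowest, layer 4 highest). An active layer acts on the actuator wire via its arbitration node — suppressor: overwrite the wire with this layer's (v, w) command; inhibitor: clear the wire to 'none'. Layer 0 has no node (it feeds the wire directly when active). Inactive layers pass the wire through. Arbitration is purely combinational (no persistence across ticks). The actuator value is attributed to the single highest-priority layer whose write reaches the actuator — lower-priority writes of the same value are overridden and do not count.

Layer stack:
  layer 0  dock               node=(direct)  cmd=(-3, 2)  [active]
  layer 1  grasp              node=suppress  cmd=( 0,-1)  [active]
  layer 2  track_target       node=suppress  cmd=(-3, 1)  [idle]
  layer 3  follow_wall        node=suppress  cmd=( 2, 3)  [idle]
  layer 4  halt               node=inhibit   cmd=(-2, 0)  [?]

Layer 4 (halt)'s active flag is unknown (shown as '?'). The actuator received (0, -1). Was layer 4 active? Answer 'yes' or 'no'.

If layer 4 is active=yes:
  actuator would be none
If layer 4 is active=no:
  actuator would be (0, -1)
Observed (0, -1), so layer 4 was idle.

no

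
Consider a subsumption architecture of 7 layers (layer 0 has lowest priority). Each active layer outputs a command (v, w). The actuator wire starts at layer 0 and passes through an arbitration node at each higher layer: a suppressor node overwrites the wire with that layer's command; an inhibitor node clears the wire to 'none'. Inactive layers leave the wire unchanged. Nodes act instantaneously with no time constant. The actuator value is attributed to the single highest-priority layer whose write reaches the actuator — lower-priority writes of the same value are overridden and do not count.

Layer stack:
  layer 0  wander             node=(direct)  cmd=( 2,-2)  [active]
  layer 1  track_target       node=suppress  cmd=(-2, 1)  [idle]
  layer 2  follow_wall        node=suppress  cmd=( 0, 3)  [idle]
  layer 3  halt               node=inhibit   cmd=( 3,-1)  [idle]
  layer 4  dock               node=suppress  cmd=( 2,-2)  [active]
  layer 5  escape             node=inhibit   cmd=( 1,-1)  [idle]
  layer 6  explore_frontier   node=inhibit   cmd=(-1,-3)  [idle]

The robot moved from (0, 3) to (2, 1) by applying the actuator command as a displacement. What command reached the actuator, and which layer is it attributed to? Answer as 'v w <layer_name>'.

2 -2 dock

displacement = (2, 1) − (0, 3) = (2, -2)
L0 wander: active, feeds wire = (2, -2)
L1 track_target: idle → wire stays (2, -2)
L2 follow_wall: idle → wire stays (2, -2)
L3 halt: idle → wire stays (2, -2)
L4 dock: active, suppressor → wire = (2, -2)
L5 escape: idle → wire stays (2, -2)
L6 explore_frontier: idle → wire stays (2, -2)
actuator = (2, -2) — from layer 4 (dock)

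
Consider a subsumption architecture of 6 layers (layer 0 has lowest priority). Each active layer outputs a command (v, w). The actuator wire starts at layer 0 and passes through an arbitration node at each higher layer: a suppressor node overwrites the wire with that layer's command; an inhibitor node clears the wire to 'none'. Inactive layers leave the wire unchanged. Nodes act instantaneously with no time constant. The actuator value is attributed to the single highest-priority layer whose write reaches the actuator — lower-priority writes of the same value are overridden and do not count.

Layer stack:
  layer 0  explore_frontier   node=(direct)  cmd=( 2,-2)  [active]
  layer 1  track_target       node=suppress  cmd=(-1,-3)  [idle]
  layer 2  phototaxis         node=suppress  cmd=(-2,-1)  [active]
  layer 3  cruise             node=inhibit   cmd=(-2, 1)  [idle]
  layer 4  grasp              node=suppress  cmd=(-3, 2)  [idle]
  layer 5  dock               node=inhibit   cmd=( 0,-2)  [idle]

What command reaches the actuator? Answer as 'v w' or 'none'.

-2 -1

L0 explore_frontier: active, feeds wire = (2, -2)
L1 track_target: idle → wire stays (2, -2)
L2 phototaxis: active, suppressor → wire = (-2, -1)
L3 cruise: idle → wire stays (-2, -1)
L4 grasp: idle → wire stays (-2, -1)
L5 dock: idle → wire stays (-2, -1)
actuator = (-2, -1)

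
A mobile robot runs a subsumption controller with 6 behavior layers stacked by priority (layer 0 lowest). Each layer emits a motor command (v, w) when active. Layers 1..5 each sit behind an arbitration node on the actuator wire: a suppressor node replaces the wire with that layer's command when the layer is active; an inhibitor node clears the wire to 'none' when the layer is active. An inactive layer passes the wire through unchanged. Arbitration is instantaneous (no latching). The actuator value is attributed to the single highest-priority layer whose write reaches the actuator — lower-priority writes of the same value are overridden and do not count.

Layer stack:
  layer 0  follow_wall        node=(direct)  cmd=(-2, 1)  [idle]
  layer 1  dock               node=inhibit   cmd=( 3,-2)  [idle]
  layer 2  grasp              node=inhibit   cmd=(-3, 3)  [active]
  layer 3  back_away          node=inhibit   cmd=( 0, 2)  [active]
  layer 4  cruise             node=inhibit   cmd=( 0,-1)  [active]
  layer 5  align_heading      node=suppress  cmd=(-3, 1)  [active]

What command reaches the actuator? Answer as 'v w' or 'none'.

layer 0 (follow_wall) idle — none
layer 1 (dock) idle — unchanged: none
layer 2 (grasp) active — inhibits: none
layer 3 (back_away) active — inhibits: none
layer 4 (cruise) active — inhibits: none
layer 5 (align_heading) active — suppresses: (-3, 1)
→ actuator (-3, 1)

-3 1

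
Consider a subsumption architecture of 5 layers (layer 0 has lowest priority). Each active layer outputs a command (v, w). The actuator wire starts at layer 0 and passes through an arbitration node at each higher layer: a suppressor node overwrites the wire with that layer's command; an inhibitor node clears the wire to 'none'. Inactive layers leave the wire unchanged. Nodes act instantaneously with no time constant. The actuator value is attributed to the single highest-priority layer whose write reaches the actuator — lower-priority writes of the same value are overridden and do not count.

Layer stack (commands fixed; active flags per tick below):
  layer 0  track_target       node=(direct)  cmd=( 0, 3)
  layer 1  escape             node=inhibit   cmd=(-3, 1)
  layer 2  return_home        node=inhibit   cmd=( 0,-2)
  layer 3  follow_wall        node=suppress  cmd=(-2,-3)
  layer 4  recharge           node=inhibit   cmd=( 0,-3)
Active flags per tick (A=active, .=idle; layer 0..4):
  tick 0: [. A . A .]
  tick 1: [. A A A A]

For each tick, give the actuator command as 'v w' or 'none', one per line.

-2 -3
none

tick 0:
  [0] track_target off; wire := none
  [1] escape on (inhibit); wire := none
  [2] return_home off; pass none
  [3] follow_wall on (suppress); wire := (-2, -3)
  [4] recharge off; pass (-2, -3)
  output (-2, -3)
tick 1:
  [0] track_target off; wire := none
  [1] escape on (inhibit); wire := none
  [2] return_home on (inhibit); wire := none
  [3] follow_wall on (suppress); wire := (-2, -3)
  [4] recharge on (inhibit); wire := none
  output none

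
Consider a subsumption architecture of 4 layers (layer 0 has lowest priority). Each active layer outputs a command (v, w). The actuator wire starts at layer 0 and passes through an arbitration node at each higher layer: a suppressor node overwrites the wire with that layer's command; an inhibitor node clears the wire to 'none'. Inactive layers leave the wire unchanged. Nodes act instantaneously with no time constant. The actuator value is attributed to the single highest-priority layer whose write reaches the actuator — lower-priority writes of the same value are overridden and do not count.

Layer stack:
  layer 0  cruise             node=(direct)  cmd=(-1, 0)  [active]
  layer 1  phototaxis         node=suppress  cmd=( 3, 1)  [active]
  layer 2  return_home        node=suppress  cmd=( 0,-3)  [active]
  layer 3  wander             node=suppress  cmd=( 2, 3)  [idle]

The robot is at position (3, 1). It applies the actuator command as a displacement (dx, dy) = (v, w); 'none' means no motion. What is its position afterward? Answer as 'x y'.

L0 cruise: active, feeds wire = (-1, 0)
L1 phototaxis: active, suppressor → wire = (3, 1)
L2 return_home: active, suppressor → wire = (0, -3)
L3 wander: idle → wire stays (0, -3)
actuator = (0, -3)
position: (3, 1) + (0, -3) = (3, -2)

3 -2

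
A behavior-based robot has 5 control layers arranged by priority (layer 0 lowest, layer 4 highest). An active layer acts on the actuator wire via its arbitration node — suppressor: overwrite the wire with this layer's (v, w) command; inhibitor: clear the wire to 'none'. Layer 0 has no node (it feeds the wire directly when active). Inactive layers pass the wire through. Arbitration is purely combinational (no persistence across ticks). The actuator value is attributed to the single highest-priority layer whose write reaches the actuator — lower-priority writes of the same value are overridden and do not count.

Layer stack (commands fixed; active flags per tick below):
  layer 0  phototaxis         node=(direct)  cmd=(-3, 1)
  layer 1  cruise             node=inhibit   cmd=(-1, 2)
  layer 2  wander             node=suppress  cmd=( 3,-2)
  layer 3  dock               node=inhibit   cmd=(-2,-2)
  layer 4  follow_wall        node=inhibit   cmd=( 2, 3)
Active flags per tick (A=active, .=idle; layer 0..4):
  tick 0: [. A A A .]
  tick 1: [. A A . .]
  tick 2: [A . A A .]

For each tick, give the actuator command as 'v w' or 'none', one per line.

tick 0:
  layer 0 (phototaxis) idle — none
  layer 1 (cruise) active — inhibits: none
  layer 2 (wander) active — suppresses: (3, -2)
  layer 3 (dock) active — inhibits: none
  layer 4 (follow_wall) idle — unchanged: none
  → actuator none
tick 1:
  layer 0 (phototaxis) idle — none
  layer 1 (cruise) active — inhibits: none
  layer 2 (wander) active — suppresses: (3, -2)
  layer 3 (dock) idle — unchanged: (3, -2)
  layer 4 (follow_wall) idle — unchanged: (3, -2)
  → actuator (3, -2)
tick 2:
  layer 0 (phototaxis) active — direct: (-3, 1)
  layer 1 (cruise) idle — unchanged: (-3, 1)
  layer 2 (wander) active — suppresses: (3, -2)
  layer 3 (dock) active — inhibits: none
  layer 4 (follow_wall) idle — unchanged: none
  → actuator none

none
3 -2
none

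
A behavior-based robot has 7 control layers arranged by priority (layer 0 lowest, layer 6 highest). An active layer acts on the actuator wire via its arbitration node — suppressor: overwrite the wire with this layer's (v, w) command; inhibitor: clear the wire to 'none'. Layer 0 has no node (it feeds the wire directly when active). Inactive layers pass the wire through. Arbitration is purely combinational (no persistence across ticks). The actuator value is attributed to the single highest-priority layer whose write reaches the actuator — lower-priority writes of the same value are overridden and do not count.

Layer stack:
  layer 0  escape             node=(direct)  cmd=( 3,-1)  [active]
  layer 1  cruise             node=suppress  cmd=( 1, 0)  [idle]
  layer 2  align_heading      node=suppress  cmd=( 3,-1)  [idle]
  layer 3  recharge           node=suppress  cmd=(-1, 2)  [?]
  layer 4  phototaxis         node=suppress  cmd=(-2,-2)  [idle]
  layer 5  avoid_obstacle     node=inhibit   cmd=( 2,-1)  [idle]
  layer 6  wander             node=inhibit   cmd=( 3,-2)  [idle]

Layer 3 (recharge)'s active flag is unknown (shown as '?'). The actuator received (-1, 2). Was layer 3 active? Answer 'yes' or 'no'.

yes

If layer 3 is active=yes:
  actuator would be (-1, 2)
If layer 3 is active=no:
  actuator would be (3, -1)
Observed (-1, 2), so layer 3 was active.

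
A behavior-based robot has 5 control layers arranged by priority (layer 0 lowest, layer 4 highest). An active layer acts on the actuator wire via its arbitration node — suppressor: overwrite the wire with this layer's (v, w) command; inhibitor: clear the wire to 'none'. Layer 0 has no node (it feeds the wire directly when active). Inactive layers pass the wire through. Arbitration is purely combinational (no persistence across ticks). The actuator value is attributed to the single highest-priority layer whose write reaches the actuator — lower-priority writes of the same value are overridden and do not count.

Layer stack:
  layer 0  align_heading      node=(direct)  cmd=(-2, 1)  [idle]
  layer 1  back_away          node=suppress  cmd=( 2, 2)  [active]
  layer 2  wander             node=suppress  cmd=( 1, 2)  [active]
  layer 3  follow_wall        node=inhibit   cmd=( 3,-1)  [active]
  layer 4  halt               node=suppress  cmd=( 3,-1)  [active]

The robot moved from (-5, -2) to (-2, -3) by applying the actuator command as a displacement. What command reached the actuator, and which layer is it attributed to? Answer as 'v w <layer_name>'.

3 -1 halt

displacement = (-2, -3) − (-5, -2) = (3, -1)
[0] align_heading off; wire := none
[1] back_away on (suppress); wire := (2, 2)
[2] wander on (suppress); wire := (1, 2)
[3] follow_wall on (inhibit); wire := none
[4] halt on (suppress); wire := (3, -1)
output (3, -1) — from layer 4 (halt)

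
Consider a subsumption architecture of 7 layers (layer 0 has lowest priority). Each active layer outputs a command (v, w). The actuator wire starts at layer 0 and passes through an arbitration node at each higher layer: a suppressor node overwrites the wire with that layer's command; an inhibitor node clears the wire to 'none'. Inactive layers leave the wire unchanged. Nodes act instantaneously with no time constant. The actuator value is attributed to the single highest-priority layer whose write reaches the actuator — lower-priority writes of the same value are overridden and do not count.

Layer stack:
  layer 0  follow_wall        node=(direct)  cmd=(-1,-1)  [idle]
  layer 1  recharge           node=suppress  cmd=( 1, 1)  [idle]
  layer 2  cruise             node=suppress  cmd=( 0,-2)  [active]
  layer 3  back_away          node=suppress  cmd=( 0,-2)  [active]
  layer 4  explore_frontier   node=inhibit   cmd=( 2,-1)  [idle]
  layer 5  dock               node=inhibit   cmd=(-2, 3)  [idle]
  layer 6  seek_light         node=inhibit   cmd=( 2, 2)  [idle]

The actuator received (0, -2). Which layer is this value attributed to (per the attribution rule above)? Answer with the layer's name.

back_away

[0] follow_wall off; wire := none
[1] recharge off; pass none
[2] cruise on (suppress); wire := (0, -2)
[3] back_away on (suppress); wire := (0, -2)
[4] explore_frontier off; pass (0, -2)
[5] dock off; pass (0, -2)
[6] seek_light off; pass (0, -2)
output (0, -2)
last writer: layer 3 = back_away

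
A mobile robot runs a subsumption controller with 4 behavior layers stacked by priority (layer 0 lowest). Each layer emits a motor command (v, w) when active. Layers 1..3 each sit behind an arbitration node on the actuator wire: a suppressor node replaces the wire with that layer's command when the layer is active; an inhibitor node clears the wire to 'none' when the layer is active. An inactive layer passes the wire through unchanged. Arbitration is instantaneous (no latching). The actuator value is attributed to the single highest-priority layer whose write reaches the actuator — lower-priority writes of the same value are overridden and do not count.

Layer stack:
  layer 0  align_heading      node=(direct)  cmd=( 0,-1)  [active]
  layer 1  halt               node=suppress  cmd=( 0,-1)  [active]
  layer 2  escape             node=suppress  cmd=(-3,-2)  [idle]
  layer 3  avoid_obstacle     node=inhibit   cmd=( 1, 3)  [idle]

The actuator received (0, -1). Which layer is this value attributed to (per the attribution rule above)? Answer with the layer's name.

halt

L0 align_heading: active, feeds wire = (0, -1)
L1 halt: active, suppressor → wire = (0, -1)
L2 escape: idle → wire stays (0, -1)
L3 avoid_obstacle: idle → wire stays (0, -1)
actuator = (0, -1)
last writer: layer 1 = halt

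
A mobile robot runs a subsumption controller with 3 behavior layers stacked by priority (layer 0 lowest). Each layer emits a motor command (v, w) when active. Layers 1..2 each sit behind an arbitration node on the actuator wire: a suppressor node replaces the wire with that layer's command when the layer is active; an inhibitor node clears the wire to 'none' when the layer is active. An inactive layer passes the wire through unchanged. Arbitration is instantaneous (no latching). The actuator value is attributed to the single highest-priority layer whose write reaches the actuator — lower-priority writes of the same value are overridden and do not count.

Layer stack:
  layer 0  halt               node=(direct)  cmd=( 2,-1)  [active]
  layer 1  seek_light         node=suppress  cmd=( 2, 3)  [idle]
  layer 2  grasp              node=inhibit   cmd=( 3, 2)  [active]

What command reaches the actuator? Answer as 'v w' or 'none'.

L0 halt: active, feeds wire = (2, -1)
L1 seek_light: idle → wire stays (2, -1)
L2 grasp: active, inhibitor → wire = none
actuator = none

none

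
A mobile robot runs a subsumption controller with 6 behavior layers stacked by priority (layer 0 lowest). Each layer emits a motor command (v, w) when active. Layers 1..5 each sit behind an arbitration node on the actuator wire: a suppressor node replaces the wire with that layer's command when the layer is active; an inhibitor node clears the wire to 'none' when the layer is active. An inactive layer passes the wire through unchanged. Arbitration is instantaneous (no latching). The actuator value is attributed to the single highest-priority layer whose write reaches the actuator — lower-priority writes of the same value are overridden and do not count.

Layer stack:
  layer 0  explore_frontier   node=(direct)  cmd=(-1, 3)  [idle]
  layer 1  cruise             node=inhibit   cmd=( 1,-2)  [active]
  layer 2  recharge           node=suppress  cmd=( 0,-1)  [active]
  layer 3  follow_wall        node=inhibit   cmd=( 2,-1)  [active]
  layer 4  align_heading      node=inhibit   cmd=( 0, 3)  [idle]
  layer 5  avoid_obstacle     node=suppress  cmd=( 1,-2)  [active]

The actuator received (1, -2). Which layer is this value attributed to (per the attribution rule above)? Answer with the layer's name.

L0 explore_frontier: idle → wire = none
L1 cruise: active, inhibitor → wire = none
L2 recharge: active, suppressor → wire = (0, -1)
L3 follow_wall: active, inhibitor → wire = none
L4 align_heading: idle → wire stays none
L5 avoid_obstacle: active, suppressor → wire = (1, -2)
actuator = (1, -2)
last writer: layer 5 = avoid_obstacle

avoid_obstacle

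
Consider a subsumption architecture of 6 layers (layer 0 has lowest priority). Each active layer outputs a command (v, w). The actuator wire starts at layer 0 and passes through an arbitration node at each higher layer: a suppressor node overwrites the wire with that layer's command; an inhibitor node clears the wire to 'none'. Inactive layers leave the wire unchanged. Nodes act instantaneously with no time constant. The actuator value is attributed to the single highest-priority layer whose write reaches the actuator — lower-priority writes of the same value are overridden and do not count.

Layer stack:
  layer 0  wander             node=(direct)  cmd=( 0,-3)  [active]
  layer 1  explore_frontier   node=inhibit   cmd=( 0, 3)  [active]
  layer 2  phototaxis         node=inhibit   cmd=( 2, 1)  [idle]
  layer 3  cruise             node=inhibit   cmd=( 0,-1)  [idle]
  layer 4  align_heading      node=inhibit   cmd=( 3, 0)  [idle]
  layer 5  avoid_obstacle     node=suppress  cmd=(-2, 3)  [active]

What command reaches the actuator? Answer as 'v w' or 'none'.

layer 0 (wander) active — direct: (0, -3)
layer 1 (explore_frontier) active — inhibits: none
layer 2 (phototaxis) idle — unchanged: none
layer 3 (cruise) idle — unchanged: none
layer 4 (align_heading) idle — unchanged: none
layer 5 (avoid_obstacle) active — suppresses: (-2, 3)
→ actuator (-2, 3)

-2 3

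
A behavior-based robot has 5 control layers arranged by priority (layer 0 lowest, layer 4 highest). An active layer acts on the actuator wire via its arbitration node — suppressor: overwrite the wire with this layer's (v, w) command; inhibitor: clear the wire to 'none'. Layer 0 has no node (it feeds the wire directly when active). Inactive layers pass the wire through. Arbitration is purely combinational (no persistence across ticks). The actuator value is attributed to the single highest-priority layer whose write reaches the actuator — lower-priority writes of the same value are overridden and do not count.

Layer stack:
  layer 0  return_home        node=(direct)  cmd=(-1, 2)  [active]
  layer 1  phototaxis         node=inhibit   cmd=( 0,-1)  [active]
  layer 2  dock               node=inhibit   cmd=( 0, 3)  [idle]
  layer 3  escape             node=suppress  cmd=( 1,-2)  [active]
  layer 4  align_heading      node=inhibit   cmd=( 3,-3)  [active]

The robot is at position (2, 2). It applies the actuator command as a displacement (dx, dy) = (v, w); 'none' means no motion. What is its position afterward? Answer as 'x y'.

2 2

layer 0 (return_home) active — direct: (-1, 2)
layer 1 (phototaxis) active — inhibits: none
layer 2 (dock) idle — unchanged: none
layer 3 (escape) active — suppresses: (1, -2)
layer 4 (align_heading) active — inhibits: none
→ actuator none
position: (2, 2) + none = (2, 2)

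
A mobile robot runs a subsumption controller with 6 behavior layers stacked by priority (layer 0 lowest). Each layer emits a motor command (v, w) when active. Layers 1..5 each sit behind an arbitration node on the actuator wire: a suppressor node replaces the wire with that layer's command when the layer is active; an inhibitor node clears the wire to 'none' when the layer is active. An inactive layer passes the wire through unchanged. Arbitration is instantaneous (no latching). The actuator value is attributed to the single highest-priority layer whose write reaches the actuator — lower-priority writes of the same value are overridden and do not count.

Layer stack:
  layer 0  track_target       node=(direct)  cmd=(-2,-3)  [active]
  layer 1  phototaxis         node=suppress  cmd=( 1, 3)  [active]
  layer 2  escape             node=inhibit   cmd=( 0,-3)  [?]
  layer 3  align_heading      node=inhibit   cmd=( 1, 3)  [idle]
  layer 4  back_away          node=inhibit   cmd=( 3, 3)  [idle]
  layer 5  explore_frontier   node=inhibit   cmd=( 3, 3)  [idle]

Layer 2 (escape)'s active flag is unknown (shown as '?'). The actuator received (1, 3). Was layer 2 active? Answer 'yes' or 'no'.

no

If layer 2 is active=yes:
  actuator would be none
If layer 2 is active=no:
  actuator would be (1, 3)
Observed (1, 3), so layer 2 was idle.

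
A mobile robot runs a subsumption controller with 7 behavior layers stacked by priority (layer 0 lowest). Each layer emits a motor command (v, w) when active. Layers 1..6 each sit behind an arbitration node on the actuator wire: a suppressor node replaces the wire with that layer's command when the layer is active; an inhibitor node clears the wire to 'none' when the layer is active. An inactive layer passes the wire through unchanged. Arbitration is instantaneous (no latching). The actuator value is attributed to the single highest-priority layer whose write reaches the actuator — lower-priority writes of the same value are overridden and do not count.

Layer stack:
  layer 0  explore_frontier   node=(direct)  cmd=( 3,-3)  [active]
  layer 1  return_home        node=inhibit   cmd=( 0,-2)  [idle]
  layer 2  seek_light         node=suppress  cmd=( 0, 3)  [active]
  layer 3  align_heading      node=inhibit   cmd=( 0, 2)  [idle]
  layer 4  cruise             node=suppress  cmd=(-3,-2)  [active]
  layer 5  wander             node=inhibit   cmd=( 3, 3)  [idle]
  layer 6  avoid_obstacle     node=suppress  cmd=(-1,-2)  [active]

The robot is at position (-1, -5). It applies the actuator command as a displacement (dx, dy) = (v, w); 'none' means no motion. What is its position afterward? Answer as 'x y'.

L0 explore_frontier: active, feeds wire = (3, -3)
L1 return_home: idle → wire stays (3, -3)
L2 seek_light: active, suppressor → wire = (0, 3)
L3 align_heading: idle → wire stays (0, 3)
L4 cruise: active, suppressor → wire = (-3, -2)
L5 wander: idle → wire stays (-3, -2)
L6 avoid_obstacle: active, suppressor → wire = (-1, -2)
actuator = (-1, -2)
position: (-1, -5) + (-1, -2) = (-2, -7)

-2 -7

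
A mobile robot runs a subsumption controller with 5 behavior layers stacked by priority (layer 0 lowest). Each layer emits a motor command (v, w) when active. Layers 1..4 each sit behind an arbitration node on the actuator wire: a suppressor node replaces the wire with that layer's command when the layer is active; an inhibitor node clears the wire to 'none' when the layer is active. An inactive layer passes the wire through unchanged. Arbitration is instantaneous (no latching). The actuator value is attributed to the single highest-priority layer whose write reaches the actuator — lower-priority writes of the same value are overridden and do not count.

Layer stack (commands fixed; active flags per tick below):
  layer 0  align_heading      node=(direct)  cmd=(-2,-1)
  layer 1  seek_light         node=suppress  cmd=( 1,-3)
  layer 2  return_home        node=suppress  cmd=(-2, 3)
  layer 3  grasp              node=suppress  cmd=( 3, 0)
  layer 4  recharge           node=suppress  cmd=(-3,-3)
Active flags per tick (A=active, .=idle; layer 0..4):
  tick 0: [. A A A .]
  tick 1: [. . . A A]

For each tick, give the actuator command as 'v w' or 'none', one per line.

3 0
-3 -3

tick 0:
  L0 align_heading: idle → wire = none
  L1 seek_light: active, suppressor → wire = (1, -3)
  L2 return_home: active, suppressor → wire = (-2, 3)
  L3 grasp: active, suppressor → wire = (3, 0)
  L4 recharge: idle → wire stays (3, 0)
  actuator = (3, 0)
tick 1:
  L0 align_heading: idle → wire = none
  L1 seek_light: idle → wire stays none
  L2 return_home: idle → wire stays none
  L3 grasp: active, suppressor → wire = (3, 0)
  L4 recharge: active, suppressor → wire = (-3, -3)
  actuator = (-3, -3)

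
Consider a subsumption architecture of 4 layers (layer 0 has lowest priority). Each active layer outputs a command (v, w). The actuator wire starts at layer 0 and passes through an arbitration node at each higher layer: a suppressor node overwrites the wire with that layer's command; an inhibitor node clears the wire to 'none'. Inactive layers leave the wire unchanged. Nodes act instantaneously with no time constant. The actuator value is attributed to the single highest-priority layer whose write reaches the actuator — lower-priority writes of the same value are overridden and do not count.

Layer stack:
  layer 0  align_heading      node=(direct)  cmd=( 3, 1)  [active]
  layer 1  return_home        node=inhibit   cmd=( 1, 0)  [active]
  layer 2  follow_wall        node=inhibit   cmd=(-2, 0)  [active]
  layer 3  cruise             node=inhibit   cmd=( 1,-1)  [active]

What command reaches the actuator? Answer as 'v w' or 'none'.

[0] align_heading on; wire := (3, 1)
[1] return_home on (inhibit); wire := none
[2] follow_wall on (inhibit); wire := none
[3] cruise on (inhibit); wire := none
output none

none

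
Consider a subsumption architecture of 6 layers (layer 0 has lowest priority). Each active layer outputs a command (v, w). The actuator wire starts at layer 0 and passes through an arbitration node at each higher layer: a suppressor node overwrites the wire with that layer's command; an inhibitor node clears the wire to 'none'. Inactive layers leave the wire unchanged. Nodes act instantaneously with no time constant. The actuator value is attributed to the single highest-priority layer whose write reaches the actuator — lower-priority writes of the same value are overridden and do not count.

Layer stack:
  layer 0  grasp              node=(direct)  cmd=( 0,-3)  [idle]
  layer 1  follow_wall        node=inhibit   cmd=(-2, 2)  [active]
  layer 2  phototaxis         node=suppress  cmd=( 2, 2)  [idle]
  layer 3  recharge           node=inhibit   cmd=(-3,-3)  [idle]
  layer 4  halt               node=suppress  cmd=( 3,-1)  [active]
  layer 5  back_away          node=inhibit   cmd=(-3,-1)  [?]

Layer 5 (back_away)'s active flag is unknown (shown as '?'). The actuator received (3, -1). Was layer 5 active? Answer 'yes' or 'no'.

If layer 5 is active=yes:
  actuator would be none
If layer 5 is active=no:
  actuator would be (3, -1)
Observed (3, -1), so layer 5 was idle.

no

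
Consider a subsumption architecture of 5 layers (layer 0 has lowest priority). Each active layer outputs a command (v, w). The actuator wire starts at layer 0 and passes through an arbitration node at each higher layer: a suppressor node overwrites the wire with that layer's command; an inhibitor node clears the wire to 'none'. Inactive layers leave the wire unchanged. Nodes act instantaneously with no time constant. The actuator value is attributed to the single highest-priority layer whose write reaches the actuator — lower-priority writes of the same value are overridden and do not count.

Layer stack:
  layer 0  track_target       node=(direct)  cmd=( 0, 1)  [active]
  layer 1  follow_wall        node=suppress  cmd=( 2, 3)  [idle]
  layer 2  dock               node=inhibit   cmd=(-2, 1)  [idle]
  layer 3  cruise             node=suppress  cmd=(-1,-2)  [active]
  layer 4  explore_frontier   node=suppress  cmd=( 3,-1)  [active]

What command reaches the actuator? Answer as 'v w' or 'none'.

3 -1

[0] track_target on; wire := (0, 1)
[1] follow_wall off; pass (0, 1)
[2] dock off; pass (0, 1)
[3] cruise on (suppress); wire := (-1, -2)
[4] explore_frontier on (suppress); wire := (3, -1)
output (3, -1)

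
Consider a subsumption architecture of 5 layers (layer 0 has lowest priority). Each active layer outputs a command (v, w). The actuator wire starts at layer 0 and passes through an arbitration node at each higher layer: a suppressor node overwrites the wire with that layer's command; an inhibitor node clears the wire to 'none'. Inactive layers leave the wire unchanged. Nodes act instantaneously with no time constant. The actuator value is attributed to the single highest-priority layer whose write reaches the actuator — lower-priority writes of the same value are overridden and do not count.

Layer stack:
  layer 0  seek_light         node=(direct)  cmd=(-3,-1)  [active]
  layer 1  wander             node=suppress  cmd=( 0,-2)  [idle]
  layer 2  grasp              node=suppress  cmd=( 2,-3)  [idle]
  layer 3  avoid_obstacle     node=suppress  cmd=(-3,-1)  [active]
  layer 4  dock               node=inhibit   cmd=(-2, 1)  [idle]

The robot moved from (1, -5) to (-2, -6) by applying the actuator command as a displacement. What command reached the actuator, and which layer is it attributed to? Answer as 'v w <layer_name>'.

-3 -1 avoid_obstacle

displacement = (-2, -6) − (1, -5) = (-3, -1)
[0] seek_light on; wire := (-3, -1)
[1] wander off; pass (-3, -1)
[2] grasp off; pass (-3, -1)
[3] avoid_obstacle on (suppress); wire := (-3, -1)
[4] dock off; pass (-3, -1)
output (-3, -1) — from layer 3 (avoid_obstacle)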